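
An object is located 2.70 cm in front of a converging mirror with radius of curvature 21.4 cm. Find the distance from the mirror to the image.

3.61 cm

f = R/2 = 21.4/2 = 10.70 cm.
Mirror equation: 1/q = 1/f − 1/p = 1/(10.70) − 1/(2.70) = 0.09346 − 0.3704 = -0.2769, so q = -3.61 cm.
The image is virtual, upright and enlarged, behind the mirror.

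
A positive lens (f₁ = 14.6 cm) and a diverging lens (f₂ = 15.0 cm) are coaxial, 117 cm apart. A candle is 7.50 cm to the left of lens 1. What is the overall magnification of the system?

m = +0.209

Lens 1: 1/d_i1 = 1/(14.6) − 1/(7.50) = -0.06484, so d_i1 = -15.42 cm; m₁ = −d_i1/d_o1 = +2.056.
d_o2 = 117 − (-15.42) = 132.4 cm.
f₂ = −15.0 cm (diverging).
Lens 2: 1/d_i2 = 1/(-15.0) − 1/(132.4) = -0.07422, so d_i2 = -13.47 cm; m₂ = −d_i2/d_o2 = +0.1018.
m = m₁·m₂ = (+2.056)(+0.1018) = +0.209.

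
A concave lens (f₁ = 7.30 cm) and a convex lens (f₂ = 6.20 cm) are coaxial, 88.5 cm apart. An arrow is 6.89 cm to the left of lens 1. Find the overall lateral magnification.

f₁ = −7.30 cm (diverging).
Lens 1: 1/d_i1 = 1/(-7.30) − 1/(6.89) = -0.2821, so d_i1 = -3.545 cm; m₁ = −d_i1/d_o1 = +0.5145.
d_o2 = 88.5 − (-3.545) = 92.05 cm.
Lens 2: 1/d_i2 = 1/(6.20) − 1/(92.05) = 0.1504, so d_i2 = 6.648 cm; m₂ = −d_i2/d_o2 = -0.07222.
m = m₁·m₂ = (+0.5145)(-0.07222) = -0.0372.

m = -0.0372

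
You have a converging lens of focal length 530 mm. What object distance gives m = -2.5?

m = −d_i/d_o ⇒ d_i = −m·d_o.
1/f = 1/d_o + 1/d_i = 1/d_o − 1/(m·d_o) = (1 − 1/m)/d_o, so d_o = f(1 − 1/m) = (530.0)(1 − 1/(-2.5)) = 742 mm.

742 mm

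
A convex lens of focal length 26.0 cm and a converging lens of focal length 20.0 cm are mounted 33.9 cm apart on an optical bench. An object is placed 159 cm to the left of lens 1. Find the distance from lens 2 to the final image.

Lens 1: 1/d_i1 = 1/f₁ − 1/d_o1 = 1/(26.0) − 1/(159) = 0.03217, so d_i1 = 31.08 cm.
The intermediate image is 31.08 cm to the right of lens 1, which is 33.9 − (31.08) = 2.820 cm to the left of lens 2, so d_o2 = +2.820 cm.
Lens 2: 1/d_i2 = 1/f₂ − 1/d_o2 = 1/(20.0) − 1/(2.820) = -0.3046, so d_i2 = -3.28 cm.
The final image is virtual, 3.28 cm to the left of lens 2 (overall magnification ≈ -0.23).

3.28 cm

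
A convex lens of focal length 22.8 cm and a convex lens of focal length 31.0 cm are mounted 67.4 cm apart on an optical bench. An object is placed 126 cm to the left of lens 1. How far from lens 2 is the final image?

143 cm

Lens 1: 1/d_i1 = 1/f₁ − 1/d_o1 = 1/(22.8) − 1/(126) = 0.03592, so d_i1 = 27.84 cm.
The intermediate image is 27.84 cm to the right of lens 1, which is 67.4 − (27.84) = 39.56 cm to the left of lens 2, so d_o2 = +39.56 cm.
Lens 2: 1/d_i2 = 1/f₂ − 1/d_o2 = 1/(31.0) − 1/(39.56) = 0.006980, so d_i2 = 143 cm.
The final image is real, 143 cm to the right of lens 2 (overall magnification ≈ 0.80).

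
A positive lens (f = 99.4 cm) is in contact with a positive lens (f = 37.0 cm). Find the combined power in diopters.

P = +3.71 D

P₁ = 1/f₁ = 1/(0.994 m) = +1.006 D; P₂ = 1/f₂ = 1/(0.370 m) = +2.703 D.
For thin lenses in contact, P = P₁ + P₂ = (+1.006) + (+2.703) = +3.71 D.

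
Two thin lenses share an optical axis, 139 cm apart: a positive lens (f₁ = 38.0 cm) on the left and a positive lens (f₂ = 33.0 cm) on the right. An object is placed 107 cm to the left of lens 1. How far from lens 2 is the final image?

Lens 1: 1/d_i1 = 1/f₁ − 1/d_o1 = 1/(38.0) − 1/(107) = 0.01697, so d_i1 = 58.93 cm.
The intermediate image is 58.93 cm to the right of lens 1, which is 139 − (58.93) = 80.07 cm to the left of lens 2, so d_o2 = +80.07 cm.
Lens 2: 1/d_i2 = 1/f₂ − 1/d_o2 = 1/(33.0) − 1/(80.07) = 0.01781, so d_i2 = 56.1 cm.
The final image is real, 56.1 cm to the right of lens 2 (overall magnification ≈ 0.39).

56.1 cm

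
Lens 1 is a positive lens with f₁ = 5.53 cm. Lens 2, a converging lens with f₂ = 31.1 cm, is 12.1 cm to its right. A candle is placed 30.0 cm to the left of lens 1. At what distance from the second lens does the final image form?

Lens 1: 1/d_i1 = 1/f₁ − 1/d_o1 = 1/(5.53) − 1/(30.0) = 0.1475, so d_i1 = 6.780 cm.
The intermediate image is 6.780 cm to the right of lens 1, which is 12.1 − (6.780) = 5.320 cm to the left of lens 2, so d_o2 = +5.320 cm.
Lens 2: 1/d_i2 = 1/f₂ − 1/d_o2 = 1/(31.1) − 1/(5.320) = -0.1558, so d_i2 = -6.42 cm.
The final image is virtual, 6.42 cm to the left of lens 2 (overall magnification ≈ -0.27).

6.42 cm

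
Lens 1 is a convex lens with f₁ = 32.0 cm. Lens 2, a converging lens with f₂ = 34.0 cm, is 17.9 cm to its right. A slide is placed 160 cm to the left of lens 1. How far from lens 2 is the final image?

13.4 cm

Lens 1: 1/d_i1 = 1/f₁ − 1/d_o1 = 1/(32.0) − 1/(160) = 0.02500, so d_i1 = 40.00 cm.
The intermediate image is 40.00 cm to the right of lens 1, which lies 22.10 cm to the right of lens 2 — a virtual object — so d_o2 = −22.10 cm.
Lens 2: 1/d_i2 = 1/f₂ − 1/d_o2 = 1/(34.0) − 1/(-22.10) = 0.07466, so d_i2 = 13.4 cm.
The final image is real, 13.4 cm to the right of lens 2 (overall magnification ≈ -0.15).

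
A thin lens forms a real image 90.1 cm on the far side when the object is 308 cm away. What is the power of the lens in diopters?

d_i = +90.1 cm.
1/f = 1/d_o + 1/d_i = 1/(308) + 1/(90.1) = 0.01435 cm⁻¹.
f = 69.71 cm = 0.6971 m, so P = 1/f = +1.43 D.

P = +1.43 D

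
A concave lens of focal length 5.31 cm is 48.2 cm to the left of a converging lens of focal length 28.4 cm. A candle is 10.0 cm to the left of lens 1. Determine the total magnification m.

f₁ = −5.31 cm (diverging).
Lens 1: 1/d_i1 = 1/(-5.31) − 1/(10.0) = -0.2883, so d_i1 = -3.468 cm; m₁ = −d_i1/d_o1 = +0.3468.
d_o2 = 48.2 − (-3.468) = 51.67 cm.
Lens 2: 1/d_i2 = 1/(28.4) − 1/(51.67) = 0.01586, so d_i2 = 63.06 cm; m₂ = −d_i2/d_o2 = -1.220.
m = m₁·m₂ = (+0.3468)(-1.220) = -0.423.

m = -0.423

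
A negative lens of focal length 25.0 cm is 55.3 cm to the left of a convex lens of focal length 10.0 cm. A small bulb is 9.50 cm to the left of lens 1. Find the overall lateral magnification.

f₁ = −25.0 cm (diverging).
Lens 1: 1/d_i1 = 1/(-25.0) − 1/(9.50) = -0.1453, so d_i1 = -6.884 cm; m₁ = −d_i1/d_o1 = +0.7246.
d_o2 = 55.3 − (-6.884) = 62.18 cm.
Lens 2: 1/d_i2 = 1/(10.0) − 1/(62.18) = 0.08392, so d_i2 = 11.92 cm; m₂ = −d_i2/d_o2 = -0.1916.
m = m₁·m₂ = (+0.7246)(-0.1916) = -0.139.

m = -0.139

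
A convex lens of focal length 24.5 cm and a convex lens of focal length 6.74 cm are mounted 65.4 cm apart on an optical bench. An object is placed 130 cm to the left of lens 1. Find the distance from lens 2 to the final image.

Lens 1: 1/d_i1 = 1/f₁ − 1/d_o1 = 1/(24.5) − 1/(130) = 0.03312, so d_i1 = 30.19 cm.
The intermediate image is 30.19 cm to the right of lens 1, which is 65.4 − (30.19) = 35.21 cm to the left of lens 2, so d_o2 = +35.21 cm.
Lens 2: 1/d_i2 = 1/f₂ − 1/d_o2 = 1/(6.74) − 1/(35.21) = 0.1200, so d_i2 = 8.34 cm.
The final image is real, 8.34 cm to the right of lens 2 (overall magnification ≈ 0.055).

8.34 cm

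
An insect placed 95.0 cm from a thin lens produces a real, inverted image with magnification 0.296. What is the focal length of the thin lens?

f = 21.7 cm (converging)

m = −d_i/d_o ⇒ d_i = −m·d_o = −(-0.296)·(95.0) = 28.12 cm.
1/f = 1/d_o + 1/d_i = 1/(95.0) + 1/(28.12) = 0.04609, so f = 21.7 cm.
Since f is positive, the thin lens is converging.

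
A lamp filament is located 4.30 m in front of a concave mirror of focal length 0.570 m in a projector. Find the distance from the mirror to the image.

0.657 m

Mirror equation: 1/s_i = 1/f − 1/s_o = 1/(0.5700) − 1/(4.30) = 1.754 − 0.2326 = 1.522, so s_i = 0.657 m.
The image is real, inverted and reduced, in front of the mirror.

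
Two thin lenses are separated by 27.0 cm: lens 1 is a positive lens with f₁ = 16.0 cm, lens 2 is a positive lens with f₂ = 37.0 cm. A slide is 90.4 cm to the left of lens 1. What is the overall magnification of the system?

Lens 1: 1/d_i1 = 1/(16.0) − 1/(90.4) = 0.05144, so d_i1 = 19.44 cm; m₁ = −d_i1/d_o1 = -0.2150.
d_o2 = 27.0 − (19.44) = 7.560 cm.
Lens 2: 1/d_i2 = 1/(37.0) − 1/(7.560) = -0.1052, so d_i2 = -9.501 cm; m₂ = −d_i2/d_o2 = +1.257.
m = m₁·m₂ = (-0.2150)(+1.257) = -0.270.

m = -0.270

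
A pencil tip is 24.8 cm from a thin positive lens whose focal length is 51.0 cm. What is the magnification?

1/d_i = 1/f − 1/d_o = 1/(51.00) − 1/(24.8) = -0.02071, so d_i = -48.27 cm.
m = −d_i/d_o = −(-48.27)/(24.8) = +1.95.
The image is virtual, upright and enlarged, on the same side as the object.

m = +1.95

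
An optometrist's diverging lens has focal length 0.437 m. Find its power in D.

For a diverging lens, f = −0.437 m.
P = 1/f = 1/(-0.437 m) = -2.29 D.

P = -2.29 D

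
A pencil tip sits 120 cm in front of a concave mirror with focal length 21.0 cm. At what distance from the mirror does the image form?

Mirror equation: 1/q = 1/f − 1/p = 1/(21.00) − 1/(120) = 0.04762 − 0.008333 = 0.03929, so q = 25.5 cm.
The image is real, inverted and reduced, in front of the mirror.

25.5 cm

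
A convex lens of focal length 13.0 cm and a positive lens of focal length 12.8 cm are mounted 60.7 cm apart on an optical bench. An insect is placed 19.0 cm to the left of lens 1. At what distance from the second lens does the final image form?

37.1 cm

Lens 1: 1/d_i1 = 1/f₁ − 1/d_o1 = 1/(13.0) − 1/(19.0) = 0.02429, so d_i1 = 41.17 cm.
The intermediate image is 41.17 cm to the right of lens 1, which is 60.7 − (41.17) = 19.53 cm to the left of lens 2, so d_o2 = +19.53 cm.
Lens 2: 1/d_i2 = 1/f₂ − 1/d_o2 = 1/(12.8) − 1/(19.53) = 0.02692, so d_i2 = 37.1 cm.
The final image is real, 37.1 cm to the right of lens 2 (overall magnification ≈ 4.1).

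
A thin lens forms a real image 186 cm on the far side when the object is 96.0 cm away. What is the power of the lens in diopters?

d_i = +186 cm.
1/f = 1/d_o + 1/d_i = 1/(96.0) + 1/(186) = 0.01579 cm⁻¹.
f = 63.32 cm = 0.6332 m, so P = 1/f = +1.58 D.

P = +1.58 D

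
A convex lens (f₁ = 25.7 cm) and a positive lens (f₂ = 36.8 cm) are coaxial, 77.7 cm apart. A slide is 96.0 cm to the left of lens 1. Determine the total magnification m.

m = +2.32

Lens 1: 1/d_i1 = 1/(25.7) − 1/(96.0) = 0.02849, so d_i1 = 35.10 cm; m₁ = −d_i1/d_o1 = -0.3656.
d_o2 = 77.7 − (35.10) = 42.60 cm.
Lens 2: 1/d_i2 = 1/(36.8) − 1/(42.60) = 0.003700, so d_i2 = 270.3 cm; m₂ = −d_i2/d_o2 = -6.345.
m = m₁·m₂ = (-0.3656)(-6.345) = +2.32.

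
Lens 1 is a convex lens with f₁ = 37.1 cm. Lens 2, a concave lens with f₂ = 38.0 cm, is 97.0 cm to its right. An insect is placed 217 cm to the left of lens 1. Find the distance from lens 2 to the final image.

22.0 cm

Lens 1: 1/d_i1 = 1/f₁ − 1/d_o1 = 1/(37.1) − 1/(217) = 0.02235, so d_i1 = 44.75 cm.
The intermediate image is 44.75 cm to the right of lens 1, which is 97.0 − (44.75) = 52.25 cm to the left of lens 2, so d_o2 = +52.25 cm.
Lens 2 is diverging, so f₂ = −38.0 cm.
Lens 2: 1/d_i2 = 1/f₂ − 1/d_o2 = 1/(-38.0) − 1/(52.25) = -0.04545, so d_i2 = -22.0 cm.
The final image is virtual, 22.0 cm to the left of lens 2 (overall magnification ≈ -0.087).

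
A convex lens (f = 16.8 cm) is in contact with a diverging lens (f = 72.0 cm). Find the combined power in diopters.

P = +4.56 D

P₁ = 1/f₁ = 1/(0.168 m) = +5.952 D; P₂ = 1/f₂ = 1/(-0.720 m) = -1.389 D.
For thin lenses in contact, P = P₁ + P₂ = (+5.952) + (-1.389) = +4.56 D.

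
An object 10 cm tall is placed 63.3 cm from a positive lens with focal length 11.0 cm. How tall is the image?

1/d_i = 1/f − 1/d_o = 1/(11.00) − 1/(63.3) = 0.07511, so d_i = 13.31 cm.
m = −d_i/d_o = -0.2103.
|h_i| = |m|·h_o = 0.2103 × 10 = 2.10 cm. The image is real, inverted and reduced, on the far side of the lens.

2.10 cm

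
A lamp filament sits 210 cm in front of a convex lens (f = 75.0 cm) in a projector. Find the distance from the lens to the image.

117 cm

Thin-lens equation: 1/s_i = 1/f − 1/s_o = 1/(75.00) − 1/(210) = 0.01333 − 0.004762 = 0.008571, so s_i = 117 cm.
The image is real, inverted and reduced, on the far side of the lens.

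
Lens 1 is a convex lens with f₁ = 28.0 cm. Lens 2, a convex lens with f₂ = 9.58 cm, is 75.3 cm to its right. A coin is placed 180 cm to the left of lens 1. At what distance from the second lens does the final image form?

12.4 cm

Lens 1: 1/d_i1 = 1/f₁ − 1/d_o1 = 1/(28.0) − 1/(180) = 0.03016, so d_i1 = 33.16 cm.
The intermediate image is 33.16 cm to the right of lens 1, which is 75.3 − (33.16) = 42.14 cm to the left of lens 2, so d_o2 = +42.14 cm.
Lens 2: 1/d_i2 = 1/f₂ − 1/d_o2 = 1/(9.58) − 1/(42.14) = 0.08065, so d_i2 = 12.4 cm.
The final image is real, 12.4 cm to the right of lens 2 (overall magnification ≈ 0.054).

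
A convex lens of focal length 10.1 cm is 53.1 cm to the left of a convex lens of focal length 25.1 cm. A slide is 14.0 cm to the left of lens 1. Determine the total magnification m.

Lens 1: 1/d_i1 = 1/(10.1) − 1/(14.0) = 0.02758, so d_i1 = 36.26 cm; m₁ = −d_i1/d_o1 = -2.590.
d_o2 = 53.1 − (36.26) = 16.84 cm.
Lens 2: 1/d_i2 = 1/(25.1) − 1/(16.84) = -0.01954, so d_i2 = -51.17 cm; m₂ = −d_i2/d_o2 = +3.039.
m = m₁·m₂ = (-2.590)(+3.039) = -7.87.

m = -7.87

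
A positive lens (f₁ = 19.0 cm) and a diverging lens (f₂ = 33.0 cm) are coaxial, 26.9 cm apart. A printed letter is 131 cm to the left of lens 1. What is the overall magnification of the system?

m = -0.149

Lens 1: 1/d_i1 = 1/(19.0) − 1/(131) = 0.04500, so d_i1 = 22.22 cm; m₁ = −d_i1/d_o1 = -0.1696.
d_o2 = 26.9 − (22.22) = 4.680 cm.
f₂ = −33.0 cm (diverging).
Lens 2: 1/d_i2 = 1/(-33.0) − 1/(4.680) = -0.2440, so d_i2 = -4.099 cm; m₂ = −d_i2/d_o2 = +0.8758.
m = m₁·m₂ = (-0.1696)(+0.8758) = -0.149.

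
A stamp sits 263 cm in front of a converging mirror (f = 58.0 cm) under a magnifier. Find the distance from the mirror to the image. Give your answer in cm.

74.4 cm

Mirror equation: 1/v = 1/f − 1/u = 1/(58.00) − 1/(263) = 0.01724 − 0.003802 = 0.01344, so v = 74.4 cm.
The image is real, inverted and reduced, in front of the mirror.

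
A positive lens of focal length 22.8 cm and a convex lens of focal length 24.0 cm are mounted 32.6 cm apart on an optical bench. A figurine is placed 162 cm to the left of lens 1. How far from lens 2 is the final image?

8.12 cm

Lens 1: 1/d_i1 = 1/f₁ − 1/d_o1 = 1/(22.8) − 1/(162) = 0.03769, so d_i1 = 26.53 cm.
The intermediate image is 26.53 cm to the right of lens 1, which is 32.6 − (26.53) = 6.070 cm to the left of lens 2, so d_o2 = +6.070 cm.
Lens 2: 1/d_i2 = 1/f₂ − 1/d_o2 = 1/(24.0) − 1/(6.070) = -0.1231, so d_i2 = -8.12 cm.
The final image is virtual, 8.12 cm to the left of lens 2 (overall magnification ≈ -0.22).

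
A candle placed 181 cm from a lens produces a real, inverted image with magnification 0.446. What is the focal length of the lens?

f = 55.8 cm (converging)

m = −d_i/d_o ⇒ d_i = −m·d_o = −(-0.446)·(181) = 80.73 cm.
1/f = 1/d_o + 1/d_i = 1/(181) + 1/(80.73) = 0.01791, so f = 55.8 cm.
Since f is positive, the lens is converging.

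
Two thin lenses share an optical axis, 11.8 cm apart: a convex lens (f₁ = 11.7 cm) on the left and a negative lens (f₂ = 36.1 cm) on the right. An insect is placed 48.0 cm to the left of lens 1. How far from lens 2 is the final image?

Lens 1: 1/d_i1 = 1/f₁ − 1/d_o1 = 1/(11.7) − 1/(48.0) = 0.06464, so d_i1 = 15.47 cm.
The intermediate image is 15.47 cm to the right of lens 1, which lies 3.670 cm to the right of lens 2 — a virtual object — so d_o2 = −3.670 cm.
Lens 2 is diverging, so f₂ = −36.1 cm.
Lens 2: 1/d_i2 = 1/f₂ − 1/d_o2 = 1/(-36.1) − 1/(-3.670) = 0.2448, so d_i2 = 4.09 cm.
The final image is real, 4.09 cm to the right of lens 2 (overall magnification ≈ -0.36).

4.09 cm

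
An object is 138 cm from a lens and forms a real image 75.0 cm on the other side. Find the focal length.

Real image ⇒ d_i = +75.0 cm.
1/f = 1/d_o + 1/d_i = 1/(138) + 1/(75.0) = 0.02058, so f = 48.6 cm.
Since f is positive, the lens is converging.

f = 48.6 cm (converging)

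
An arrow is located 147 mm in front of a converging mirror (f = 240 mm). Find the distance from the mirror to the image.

379 mm

Mirror equation: 1/s_i = 1/f − 1/s_o = 1/(240.0) − 1/(147) = 0.004167 − 0.006803 = -0.002636, so s_i = -379 mm.
The image is virtual, upright and enlarged, behind the mirror.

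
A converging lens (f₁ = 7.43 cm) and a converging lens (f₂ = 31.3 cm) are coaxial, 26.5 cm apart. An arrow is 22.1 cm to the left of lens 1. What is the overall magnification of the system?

Lens 1: 1/d_i1 = 1/(7.43) − 1/(22.1) = 0.08934, so d_i1 = 11.19 cm; m₁ = −d_i1/d_o1 = -0.5063.
d_o2 = 26.5 − (11.19) = 15.31 cm.
Lens 2: 1/d_i2 = 1/(31.3) − 1/(15.31) = -0.03337, so d_i2 = -29.97 cm; m₂ = −d_i2/d_o2 = +1.957.
m = m₁·m₂ = (-0.5063)(+1.957) = -0.991.

m = -0.991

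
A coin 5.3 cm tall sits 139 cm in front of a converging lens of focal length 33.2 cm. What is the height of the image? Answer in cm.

1/d_i = 1/f − 1/d_o = 1/(33.20) − 1/(139) = 0.02293, so d_i = 43.62 cm.
m = −d_i/d_o = -0.3138.
|h_i| = |m|·h_o = 0.3138 × 5.3 = 1.66 cm. The image is real, inverted and reduced, on the far side of the lens.

1.66 cm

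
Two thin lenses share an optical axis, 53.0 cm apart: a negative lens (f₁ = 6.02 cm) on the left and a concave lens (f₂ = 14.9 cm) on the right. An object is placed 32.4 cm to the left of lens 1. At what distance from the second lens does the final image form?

Lens 1 is diverging, so f₁ = −6.02 cm.
Lens 1: 1/d_i1 = 1/f₁ − 1/d_o1 = 1/(-6.02) − 1/(32.4) = -0.1970, so d_i1 = -5.077 cm.
The intermediate image is 5.077 cm to the left of lens 1 (virtual), which is 53.0 − (-5.077) = 58.08 cm to the left of lens 2, so d_o2 = +58.08 cm.
Lens 2 is diverging, so f₂ = −14.9 cm.
Lens 2: 1/d_i2 = 1/f₂ − 1/d_o2 = 1/(-14.9) − 1/(58.08) = -0.08433, so d_i2 = -11.9 cm.
The final image is virtual, 11.9 cm to the left of lens 2 (overall magnification ≈ 0.032).

11.9 cm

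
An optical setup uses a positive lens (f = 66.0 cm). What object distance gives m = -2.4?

93.5 cm

m = −d_i/d_o ⇒ d_i = −m·d_o.
1/f = 1/d_o + 1/d_i = 1/d_o − 1/(m·d_o) = (1 − 1/m)/d_o, so d_o = f(1 − 1/m) = (66.00)(1 − 1/(-2.4)) = 93.5 cm.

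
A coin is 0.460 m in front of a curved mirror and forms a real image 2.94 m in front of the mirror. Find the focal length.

f = 0.398 m (concave)

Real image ⇒ d_i = +2.94 m.
1/f = 1/d_o + 1/d_i = 1/(0.460) + 1/(2.94) = 2.514, so f = 0.398 m.
Since f is positive, the curved mirror is concave.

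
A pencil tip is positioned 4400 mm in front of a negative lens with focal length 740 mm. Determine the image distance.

633 mm

For a negative lens, f = -740 mm.
Lens equation: 1/v = 1/f − 1/u = 1/(-740.0) − 1/(4400) = -0.001351 − 0.0002273 = -0.001579, so v = -633 mm.
The image is virtual, upright and reduced, on the same side as the object.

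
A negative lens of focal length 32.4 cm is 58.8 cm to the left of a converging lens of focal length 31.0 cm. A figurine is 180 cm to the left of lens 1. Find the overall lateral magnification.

m = -0.0856

f₁ = −32.4 cm (diverging).
Lens 1: 1/d_i1 = 1/(-32.4) − 1/(180) = -0.03642, so d_i1 = -27.46 cm; m₁ = −d_i1/d_o1 = +0.1526.
d_o2 = 58.8 − (-27.46) = 86.26 cm.
Lens 2: 1/d_i2 = 1/(31.0) − 1/(86.26) = 0.02067, so d_i2 = 48.39 cm; m₂ = −d_i2/d_o2 = -0.5610.
m = m₁·m₂ = (+0.1526)(-0.5610) = -0.0856.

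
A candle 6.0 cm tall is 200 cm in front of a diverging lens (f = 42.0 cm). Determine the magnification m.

For a diverging lens, f = -42.0 cm.
1/d_i = 1/f − 1/d_o = 1/(-42.00) − 1/(200) = -0.02881, so d_i = -34.71 cm.
m = −d_i/d_o = −(-34.71)/(200) = +0.174.
The image is virtual, upright and reduced, on the same side as the object.

m = +0.174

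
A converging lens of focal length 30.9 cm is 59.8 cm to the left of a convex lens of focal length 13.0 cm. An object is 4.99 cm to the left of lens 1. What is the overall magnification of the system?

m = -0.294

Lens 1: 1/d_i1 = 1/(30.9) − 1/(4.99) = -0.1680, so d_i1 = -5.951 cm; m₁ = −d_i1/d_o1 = +1.193.
d_o2 = 59.8 − (-5.951) = 65.75 cm.
Lens 2: 1/d_i2 = 1/(13.0) − 1/(65.75) = 0.06171, so d_i2 = 16.20 cm; m₂ = −d_i2/d_o2 = -0.2464.
m = m₁·m₂ = (+1.193)(-0.2464) = -0.294.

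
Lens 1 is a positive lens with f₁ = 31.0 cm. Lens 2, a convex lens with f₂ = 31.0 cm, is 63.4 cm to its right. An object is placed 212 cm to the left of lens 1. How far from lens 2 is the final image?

Lens 1: 1/d_i1 = 1/f₁ − 1/d_o1 = 1/(31.0) − 1/(212) = 0.02754, so d_i1 = 36.31 cm.
The intermediate image is 36.31 cm to the right of lens 1, which is 63.4 − (36.31) = 27.09 cm to the left of lens 2, so d_o2 = +27.09 cm.
Lens 2: 1/d_i2 = 1/f₂ − 1/d_o2 = 1/(31.0) − 1/(27.09) = -0.004656, so d_i2 = -215 cm.
The final image is virtual, 215 cm to the left of lens 2 (overall magnification ≈ -1.4).

215 cm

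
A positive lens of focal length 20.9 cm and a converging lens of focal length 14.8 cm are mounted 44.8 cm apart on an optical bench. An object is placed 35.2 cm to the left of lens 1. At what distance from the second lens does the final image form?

Lens 1: 1/d_i1 = 1/f₁ − 1/d_o1 = 1/(20.9) − 1/(35.2) = 0.01944, so d_i1 = 51.45 cm.
The intermediate image is 51.45 cm to the right of lens 1, which lies 6.650 cm to the right of lens 2 — a virtual object — so d_o2 = −6.650 cm.
Lens 2: 1/d_i2 = 1/f₂ − 1/d_o2 = 1/(14.8) − 1/(-6.650) = 0.2179, so d_i2 = 4.59 cm.
The final image is real, 4.59 cm to the right of lens 2 (overall magnification ≈ -1.0).

4.59 cm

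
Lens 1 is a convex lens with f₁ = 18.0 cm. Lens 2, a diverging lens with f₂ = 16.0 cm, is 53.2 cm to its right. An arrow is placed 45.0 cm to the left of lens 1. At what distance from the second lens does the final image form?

Lens 1: 1/d_i1 = 1/f₁ − 1/d_o1 = 1/(18.0) − 1/(45.0) = 0.03333, so d_i1 = 30.00 cm.
The intermediate image is 30.00 cm to the right of lens 1, which is 53.2 − (30.00) = 23.20 cm to the left of lens 2, so d_o2 = +23.20 cm.
Lens 2 is diverging, so f₂ = −16.0 cm.
Lens 2: 1/d_i2 = 1/f₂ − 1/d_o2 = 1/(-16.0) − 1/(23.20) = -0.1056, so d_i2 = -9.47 cm.
The final image is virtual, 9.47 cm to the left of lens 2 (overall magnification ≈ -0.27).

9.47 cm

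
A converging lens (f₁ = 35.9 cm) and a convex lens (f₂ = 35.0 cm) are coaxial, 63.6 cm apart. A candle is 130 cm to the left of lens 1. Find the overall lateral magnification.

m = -0.636

Lens 1: 1/d_i1 = 1/(35.9) − 1/(130) = 0.02016, so d_i1 = 49.60 cm; m₁ = −d_i1/d_o1 = -0.3815.
d_o2 = 63.6 − (49.60) = 14.00 cm.
Lens 2: 1/d_i2 = 1/(35.0) − 1/(14.00) = -0.04286, so d_i2 = -23.33 cm; m₂ = −d_i2/d_o2 = +1.667.
m = m₁·m₂ = (-0.3815)(+1.667) = -0.636.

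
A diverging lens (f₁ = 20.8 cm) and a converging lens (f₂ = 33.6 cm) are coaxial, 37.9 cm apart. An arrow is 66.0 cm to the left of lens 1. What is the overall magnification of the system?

m = -0.400

f₁ = −20.8 cm (diverging).
Lens 1: 1/d_i1 = 1/(-20.8) − 1/(66.0) = -0.06323, so d_i1 = -15.82 cm; m₁ = −d_i1/d_o1 = +0.2397.
d_o2 = 37.9 − (-15.82) = 53.72 cm.
Lens 2: 1/d_i2 = 1/(33.6) − 1/(53.72) = 0.01115, so d_i2 = 89.71 cm; m₂ = −d_i2/d_o2 = -1.670.
m = m₁·m₂ = (+0.2397)(-1.670) = -0.400.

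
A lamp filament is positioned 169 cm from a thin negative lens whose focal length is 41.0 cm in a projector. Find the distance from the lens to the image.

For a negative lens, f = -41.0 cm.
Thin-lens equation: 1/v = 1/f − 1/u = 1/(-41.00) − 1/(169) = -0.02439 − 0.005917 = -0.03031, so v = -33.0 cm.
The image is virtual, upright and reduced, on the same side as the object.

33.0 cm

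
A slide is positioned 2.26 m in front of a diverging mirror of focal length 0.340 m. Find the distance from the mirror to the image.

For a diverging mirror, f = -0.340 m.
Mirror equation: 1/q = 1/f − 1/p = 1/(-0.3400) − 1/(2.26) = -2.941 − 0.4425 = -3.384, so q = -0.296 m.
The image is virtual, upright and reduced, behind the mirror.

0.296 m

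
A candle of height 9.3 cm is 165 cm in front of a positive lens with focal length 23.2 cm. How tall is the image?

1/d_i = 1/f − 1/d_o = 1/(23.20) − 1/(165) = 0.03704, so d_i = 27.00 cm.
m = −d_i/d_o = -0.1636.
|h_i| = |m|·h_o = 0.1636 × 9.3 = 1.52 cm. The image is real, inverted and reduced, on the far side of the lens.

1.52 cm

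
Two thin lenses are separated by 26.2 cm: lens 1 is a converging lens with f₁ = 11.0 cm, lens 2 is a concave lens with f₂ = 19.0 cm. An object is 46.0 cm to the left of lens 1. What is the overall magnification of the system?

Lens 1: 1/d_i1 = 1/(11.0) − 1/(46.0) = 0.06917, so d_i1 = 14.46 cm; m₁ = −d_i1/d_o1 = -0.3143.
d_o2 = 26.2 − (14.46) = 11.74 cm.
f₂ = −19.0 cm (diverging).
Lens 2: 1/d_i2 = 1/(-19.0) − 1/(11.74) = -0.1378, so d_i2 = -7.256 cm; m₂ = −d_i2/d_o2 = +0.6181.
m = m₁·m₂ = (-0.3143)(+0.6181) = -0.194.

m = -0.194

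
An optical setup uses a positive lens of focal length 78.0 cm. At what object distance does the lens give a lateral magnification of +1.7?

32.1 cm

m = −d_i/d_o ⇒ d_i = −m·d_o.
1/f = 1/d_o + 1/d_i = 1/d_o − 1/(m·d_o) = (1 − 1/m)/d_o, so d_o = f(1 − 1/m) = (78.00)(1 − 1/(+1.7)) = 32.1 cm.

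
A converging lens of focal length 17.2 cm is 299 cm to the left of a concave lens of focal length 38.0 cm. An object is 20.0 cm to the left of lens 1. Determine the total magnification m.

m = -1.09

Lens 1: 1/d_i1 = 1/(17.2) − 1/(20.0) = 0.008140, so d_i1 = 122.9 cm; m₁ = −d_i1/d_o1 = -6.145.
d_o2 = 299 − (122.9) = 176.1 cm.
f₂ = −38.0 cm (diverging).
Lens 2: 1/d_i2 = 1/(-38.0) − 1/(176.1) = -0.03199, so d_i2 = -31.26 cm; m₂ = −d_i2/d_o2 = +0.1775.
m = m₁·m₂ = (-6.145)(+0.1775) = -1.09.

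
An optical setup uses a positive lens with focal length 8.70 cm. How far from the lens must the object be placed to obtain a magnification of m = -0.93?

m = −d_i/d_o ⇒ d_i = −m·d_o.
1/f = 1/d_o + 1/d_i = 1/d_o − 1/(m·d_o) = (1 − 1/m)/d_o, so d_o = f(1 − 1/m) = (8.700)(1 − 1/(-0.93)) = 18.1 cm.

18.1 cm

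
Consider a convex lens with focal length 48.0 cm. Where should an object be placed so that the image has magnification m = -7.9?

54.1 cm

m = −d_i/d_o ⇒ d_i = −m·d_o.
1/f = 1/d_o + 1/d_i = 1/d_o − 1/(m·d_o) = (1 − 1/m)/d_o, so d_o = f(1 − 1/m) = (48.00)(1 − 1/(-7.9)) = 54.1 cm.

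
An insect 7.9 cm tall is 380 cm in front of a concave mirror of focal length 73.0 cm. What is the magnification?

m = -0.238

1/d_i = 1/f − 1/d_o = 1/(73.00) − 1/(380) = 0.01107, so d_i = 90.36 cm.
m = −d_i/d_o = −(90.36)/(380) = -0.238.
The image is real, inverted and reduced, in front of the mirror.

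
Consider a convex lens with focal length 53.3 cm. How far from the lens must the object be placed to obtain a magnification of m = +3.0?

35.5 cm

m = −d_i/d_o ⇒ d_i = −m·d_o.
1/f = 1/d_o + 1/d_i = 1/d_o − 1/(m·d_o) = (1 − 1/m)/d_o, so d_o = f(1 − 1/m) = (53.30)(1 − 1/(+3.0)) = 35.5 cm.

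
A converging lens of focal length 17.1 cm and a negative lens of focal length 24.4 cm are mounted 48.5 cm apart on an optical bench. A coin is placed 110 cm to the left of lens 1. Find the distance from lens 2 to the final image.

Lens 1: 1/d_i1 = 1/f₁ − 1/d_o1 = 1/(17.1) − 1/(110) = 0.04939, so d_i1 = 20.25 cm.
The intermediate image is 20.25 cm to the right of lens 1, which is 48.5 − (20.25) = 28.25 cm to the left of lens 2, so d_o2 = +28.25 cm.
Lens 2 is diverging, so f₂ = −24.4 cm.
Lens 2: 1/d_i2 = 1/f₂ − 1/d_o2 = 1/(-24.4) − 1/(28.25) = -0.07638, so d_i2 = -13.1 cm.
The final image is virtual, 13.1 cm to the left of lens 2 (overall magnification ≈ -0.085).

13.1 cm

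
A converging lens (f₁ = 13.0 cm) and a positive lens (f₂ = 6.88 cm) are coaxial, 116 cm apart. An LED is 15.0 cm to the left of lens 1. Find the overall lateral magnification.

Lens 1: 1/d_i1 = 1/(13.0) − 1/(15.0) = 0.01026, so d_i1 = 97.50 cm; m₁ = −d_i1/d_o1 = -6.500.
d_o2 = 116 − (97.50) = 18.50 cm.
Lens 2: 1/d_i2 = 1/(6.88) − 1/(18.50) = 0.09129, so d_i2 = 10.95 cm; m₂ = −d_i2/d_o2 = -0.5921.
m = m₁·m₂ = (-6.500)(-0.5921) = +3.85.

m = +3.85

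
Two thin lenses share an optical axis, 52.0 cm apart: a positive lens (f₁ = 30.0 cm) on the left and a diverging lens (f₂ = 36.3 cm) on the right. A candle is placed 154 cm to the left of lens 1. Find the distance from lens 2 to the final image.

10.5 cm

Lens 1: 1/d_i1 = 1/f₁ − 1/d_o1 = 1/(30.0) − 1/(154) = 0.02684, so d_i1 = 37.26 cm.
The intermediate image is 37.26 cm to the right of lens 1, which is 52.0 − (37.26) = 14.74 cm to the left of lens 2, so d_o2 = +14.74 cm.
Lens 2 is diverging, so f₂ = −36.3 cm.
Lens 2: 1/d_i2 = 1/f₂ − 1/d_o2 = 1/(-36.3) − 1/(14.74) = -0.09539, so d_i2 = -10.5 cm.
The final image is virtual, 10.5 cm to the left of lens 2 (overall magnification ≈ -0.17).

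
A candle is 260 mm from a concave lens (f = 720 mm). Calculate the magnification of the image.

m = +0.735

For a concave lens, f = -720 mm.
1/d_i = 1/f − 1/d_o = 1/(-720.0) − 1/(260) = -0.005235, so d_i = -191.0 mm.
m = −d_i/d_o = −(-191.0)/(260) = +0.735.
The image is virtual, upright and reduced, on the same side as the object.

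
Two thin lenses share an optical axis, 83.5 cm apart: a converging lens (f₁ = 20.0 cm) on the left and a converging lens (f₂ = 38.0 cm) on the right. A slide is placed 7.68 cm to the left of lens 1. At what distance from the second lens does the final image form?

62.9 cm

Lens 1: 1/d_i1 = 1/f₁ − 1/d_o1 = 1/(20.0) − 1/(7.68) = -0.08021, so d_i1 = -12.47 cm.
The intermediate image is 12.47 cm to the left of lens 1 (virtual), which is 83.5 − (-12.47) = 95.97 cm to the left of lens 2, so d_o2 = +95.97 cm.
Lens 2: 1/d_i2 = 1/f₂ − 1/d_o2 = 1/(38.0) − 1/(95.97) = 0.01590, so d_i2 = 62.9 cm.
The final image is real, 62.9 cm to the right of lens 2 (overall magnification ≈ -1.1).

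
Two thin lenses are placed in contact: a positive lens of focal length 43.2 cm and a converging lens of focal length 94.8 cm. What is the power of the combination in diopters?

P = +3.37 D

P₁ = 1/f₁ = 1/(0.432 m) = +2.315 D; P₂ = 1/f₂ = 1/(0.948 m) = +1.055 D.
For thin lenses in contact, P = P₁ + P₂ = (+2.315) + (+1.055) = +3.37 D.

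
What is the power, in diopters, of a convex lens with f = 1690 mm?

f = 169 cm = 1.69 m.
P = 1/f = 1/(1.69 m) = +0.592 D.

P = +0.592 D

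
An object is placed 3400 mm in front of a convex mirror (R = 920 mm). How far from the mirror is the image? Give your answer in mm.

405 mm

f = R/2 = 920/2 = 460.0 mm; for a convex mirror, f = -460.0 mm.
Mirror equation: 1/q = 1/f − 1/p = 1/(-460.0) − 1/(3400) = -0.002174 − 0.0002941 = -0.002468, so q = -405 mm.
The image is virtual, upright and reduced, behind the mirror.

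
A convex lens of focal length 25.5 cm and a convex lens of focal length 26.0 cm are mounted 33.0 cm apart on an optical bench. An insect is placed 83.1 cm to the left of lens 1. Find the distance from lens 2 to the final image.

Lens 1: 1/d_i1 = 1/f₁ − 1/d_o1 = 1/(25.5) − 1/(83.1) = 0.02718, so d_i1 = 36.79 cm.
The intermediate image is 36.79 cm to the right of lens 1, which lies 3.790 cm to the right of lens 2 — a virtual object — so d_o2 = −3.790 cm.
Lens 2: 1/d_i2 = 1/f₂ − 1/d_o2 = 1/(26.0) − 1/(-3.790) = 0.3023, so d_i2 = 3.31 cm.
The final image is real, 3.31 cm to the right of lens 2 (overall magnification ≈ -0.39).

3.31 cm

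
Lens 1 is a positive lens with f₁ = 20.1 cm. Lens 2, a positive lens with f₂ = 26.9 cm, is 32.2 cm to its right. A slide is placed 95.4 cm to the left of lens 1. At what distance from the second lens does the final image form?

8.98 cm

Lens 1: 1/d_i1 = 1/f₁ − 1/d_o1 = 1/(20.1) − 1/(95.4) = 0.03927, so d_i1 = 25.47 cm.
The intermediate image is 25.47 cm to the right of lens 1, which is 32.2 − (25.47) = 6.730 cm to the left of lens 2, so d_o2 = +6.730 cm.
Lens 2: 1/d_i2 = 1/f₂ − 1/d_o2 = 1/(26.9) − 1/(6.730) = -0.1114, so d_i2 = -8.98 cm.
The final image is virtual, 8.98 cm to the left of lens 2 (overall magnification ≈ -0.36).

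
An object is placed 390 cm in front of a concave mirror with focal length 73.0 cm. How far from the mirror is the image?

Mirror equation: 1/v = 1/f − 1/u = 1/(73.00) − 1/(390) = 0.01370 − 0.002564 = 0.01113, so v = 89.8 cm.
The image is real, inverted and reduced, in front of the mirror.

89.8 cm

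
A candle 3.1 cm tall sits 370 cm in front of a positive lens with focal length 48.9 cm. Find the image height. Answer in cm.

1/d_i = 1/f − 1/d_o = 1/(48.90) − 1/(370) = 0.01775, so d_i = 56.35 cm.
m = −d_i/d_o = -0.1523.
|h_i| = |m|·h_o = 0.1523 × 3.1 = 0.472 cm. The image is real, inverted and reduced, on the far side of the lens.

0.472 cm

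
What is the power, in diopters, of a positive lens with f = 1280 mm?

P = +0.781 D

f = 128 cm = 1.28 m.
P = 1/f = 1/(1.28 m) = +0.781 D.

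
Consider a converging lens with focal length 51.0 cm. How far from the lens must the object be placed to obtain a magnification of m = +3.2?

35.1 cm

m = −d_i/d_o ⇒ d_i = −m·d_o.
1/f = 1/d_o + 1/d_i = 1/d_o − 1/(m·d_o) = (1 − 1/m)/d_o, so d_o = f(1 − 1/m) = (51.00)(1 − 1/(+3.2)) = 35.1 cm.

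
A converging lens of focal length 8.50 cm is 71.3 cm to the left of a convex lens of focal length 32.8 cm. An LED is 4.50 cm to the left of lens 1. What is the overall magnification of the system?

m = -1.45

Lens 1: 1/d_i1 = 1/(8.50) − 1/(4.50) = -0.1046, so d_i1 = -9.562 cm; m₁ = −d_i1/d_o1 = +2.125.
d_o2 = 71.3 − (-9.562) = 80.86 cm.
Lens 2: 1/d_i2 = 1/(32.8) − 1/(80.86) = 0.01812, so d_i2 = 55.19 cm; m₂ = −d_i2/d_o2 = -0.6825.
m = m₁·m₂ = (+2.125)(-0.6825) = -1.45.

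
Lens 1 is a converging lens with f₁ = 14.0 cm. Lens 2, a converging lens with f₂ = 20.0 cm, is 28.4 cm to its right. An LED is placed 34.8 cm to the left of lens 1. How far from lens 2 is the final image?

Lens 1: 1/d_i1 = 1/f₁ − 1/d_o1 = 1/(14.0) − 1/(34.8) = 0.04269, so d_i1 = 23.42 cm.
The intermediate image is 23.42 cm to the right of lens 1, which is 28.4 − (23.42) = 4.980 cm to the left of lens 2, so d_o2 = +4.980 cm.
Lens 2: 1/d_i2 = 1/f₂ − 1/d_o2 = 1/(20.0) − 1/(4.980) = -0.1508, so d_i2 = -6.63 cm.
The final image is virtual, 6.63 cm to the left of lens 2 (overall magnification ≈ -0.90).

6.63 cm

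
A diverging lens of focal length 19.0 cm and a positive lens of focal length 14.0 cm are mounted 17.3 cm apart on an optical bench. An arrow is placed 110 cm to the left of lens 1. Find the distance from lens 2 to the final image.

24.1 cm

Lens 1 is diverging, so f₁ = −19.0 cm.
Lens 1: 1/d_i1 = 1/f₁ − 1/d_o1 = 1/(-19.0) − 1/(110) = -0.06172, so d_i1 = -16.20 cm.
The intermediate image is 16.20 cm to the left of lens 1 (virtual), which is 17.3 − (-16.20) = 33.50 cm to the left of lens 2, so d_o2 = +33.50 cm.
Lens 2: 1/d_i2 = 1/f₂ − 1/d_o2 = 1/(14.0) − 1/(33.50) = 0.04158, so d_i2 = 24.1 cm.
The final image is real, 24.1 cm to the right of lens 2 (overall magnification ≈ -0.11).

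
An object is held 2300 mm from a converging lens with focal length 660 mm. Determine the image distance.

926 mm

Thin-lens equation: 1/s_i = 1/f − 1/s_o = 1/(660.0) − 1/(2300) = 0.001515 − 0.0004348 = 0.001080, so s_i = 926 mm.
The image is real, inverted and reduced, on the far side of the lens.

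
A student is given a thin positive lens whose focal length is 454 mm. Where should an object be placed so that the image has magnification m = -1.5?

757 mm

m = −d_i/d_o ⇒ d_i = −m·d_o.
1/f = 1/d_o + 1/d_i = 1/d_o − 1/(m·d_o) = (1 − 1/m)/d_o, so d_o = f(1 − 1/m) = (454.0)(1 − 1/(-1.5)) = 757 mm.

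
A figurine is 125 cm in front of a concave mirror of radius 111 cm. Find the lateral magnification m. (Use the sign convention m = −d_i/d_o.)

m = -0.799

f = R/2 = 111/2 = 55.50 cm.
1/d_i = 1/f − 1/d_o = 1/(55.50) − 1/(125) = 0.01002, so d_i = 99.82 cm.
m = −d_i/d_o = −(99.82)/(125) = -0.799.
The image is real, inverted and reduced, in front of the mirror.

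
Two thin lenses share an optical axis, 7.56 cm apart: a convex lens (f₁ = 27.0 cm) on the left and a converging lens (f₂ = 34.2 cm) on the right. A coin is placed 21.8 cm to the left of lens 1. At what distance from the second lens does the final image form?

Lens 1: 1/d_i1 = 1/f₁ − 1/d_o1 = 1/(27.0) − 1/(21.8) = -0.008835, so d_i1 = -113.2 cm.
The intermediate image is 113.2 cm to the left of lens 1 (virtual), which is 7.56 − (-113.2) = 120.8 cm to the left of lens 2, so d_o2 = +120.8 cm.
Lens 2: 1/d_i2 = 1/f₂ − 1/d_o2 = 1/(34.2) − 1/(120.8) = 0.02096, so d_i2 = 47.7 cm.
The final image is real, 47.7 cm to the right of lens 2 (overall magnification ≈ -2.1).

47.7 cm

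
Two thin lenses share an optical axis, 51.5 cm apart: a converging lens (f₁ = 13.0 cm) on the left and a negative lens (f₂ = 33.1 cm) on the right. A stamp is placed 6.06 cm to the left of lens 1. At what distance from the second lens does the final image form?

Lens 1: 1/d_i1 = 1/f₁ − 1/d_o1 = 1/(13.0) − 1/(6.06) = -0.08809, so d_i1 = -11.35 cm.
The intermediate image is 11.35 cm to the left of lens 1 (virtual), which is 51.5 − (-11.35) = 62.85 cm to the left of lens 2, so d_o2 = +62.85 cm.
Lens 2 is diverging, so f₂ = −33.1 cm.
Lens 2: 1/d_i2 = 1/f₂ − 1/d_o2 = 1/(-33.1) − 1/(62.85) = -0.04612, so d_i2 = -21.7 cm.
The final image is virtual, 21.7 cm to the left of lens 2 (overall magnification ≈ 0.65).

21.7 cm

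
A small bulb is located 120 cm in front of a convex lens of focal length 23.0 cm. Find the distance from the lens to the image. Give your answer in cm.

Thin-lens equation: 1/d_i = 1/f − 1/d_o = 1/(23.00) − 1/(120) = 0.04348 − 0.008333 = 0.03514, so d_i = 28.5 cm.
The image is real, inverted and reduced, on the far side of the lens.

28.5 cm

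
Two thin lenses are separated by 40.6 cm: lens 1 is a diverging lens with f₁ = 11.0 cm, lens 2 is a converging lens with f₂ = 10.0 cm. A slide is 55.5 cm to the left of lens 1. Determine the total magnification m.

f₁ = −11.0 cm (diverging).
Lens 1: 1/d_i1 = 1/(-11.0) − 1/(55.5) = -0.1089, so d_i1 = -9.180 cm; m₁ = −d_i1/d_o1 = +0.1654.
d_o2 = 40.6 − (-9.180) = 49.78 cm.
Lens 2: 1/d_i2 = 1/(10.0) − 1/(49.78) = 0.07991, so d_i2 = 12.51 cm; m₂ = −d_i2/d_o2 = -0.2514.
m = m₁·m₂ = (+0.1654)(-0.2514) = -0.0416.

m = -0.0416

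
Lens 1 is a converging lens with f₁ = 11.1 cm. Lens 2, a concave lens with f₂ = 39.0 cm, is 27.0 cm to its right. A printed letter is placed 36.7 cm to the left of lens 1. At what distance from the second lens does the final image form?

8.63 cm

Lens 1: 1/d_i1 = 1/f₁ − 1/d_o1 = 1/(11.1) − 1/(36.7) = 0.06284, so d_i1 = 15.91 cm.
The intermediate image is 15.91 cm to the right of lens 1, which is 27.0 − (15.91) = 11.09 cm to the left of lens 2, so d_o2 = +11.09 cm.
Lens 2 is diverging, so f₂ = −39.0 cm.
Lens 2: 1/d_i2 = 1/f₂ − 1/d_o2 = 1/(-39.0) − 1/(11.09) = -0.1158, so d_i2 = -8.63 cm.
The final image is virtual, 8.63 cm to the left of lens 2 (overall magnification ≈ -0.34).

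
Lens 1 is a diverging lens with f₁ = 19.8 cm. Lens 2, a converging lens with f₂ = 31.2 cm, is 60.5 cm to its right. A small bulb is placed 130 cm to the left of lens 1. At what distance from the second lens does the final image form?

52.1 cm

Lens 1 is diverging, so f₁ = −19.8 cm.
Lens 1: 1/d_i1 = 1/f₁ − 1/d_o1 = 1/(-19.8) − 1/(130) = -0.05820, so d_i1 = -17.18 cm.
The intermediate image is 17.18 cm to the left of lens 1 (virtual), which is 60.5 − (-17.18) = 77.68 cm to the left of lens 2, so d_o2 = +77.68 cm.
Lens 2: 1/d_i2 = 1/f₂ − 1/d_o2 = 1/(31.2) − 1/(77.68) = 0.01918, so d_i2 = 52.1 cm.
The final image is real, 52.1 cm to the right of lens 2 (overall magnification ≈ -0.089).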